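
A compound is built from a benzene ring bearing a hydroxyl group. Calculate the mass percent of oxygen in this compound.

Atom tally by fragment:
  benzene ring core → C:6 H:6
  (− 1 ring H displaced by substituents)
  + OH → O:1 H:1
Element totals:
  C: 6
  H: 6
  O: 1
Molecular formula: C6H6O.
Molar mass = 94.113 g/mol.
Mass from O: 1 × 15.999 = 15.999 g/mol.
%O = 15.999 / 94.113 × 100 = 17.00%.

17.00%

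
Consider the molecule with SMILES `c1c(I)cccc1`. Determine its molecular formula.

Atom tally by fragment:
  benzene ring core → C:6 H:6
  (− 1 ring H displaced by substituents)
  + I → I:1
Element totals:
  C: 6
  H: 5
  I: 1

C6H5I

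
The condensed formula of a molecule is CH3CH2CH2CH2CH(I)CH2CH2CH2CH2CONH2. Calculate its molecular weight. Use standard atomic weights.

297.18 g/mol

Atom tally by fragment:
  CH3 → C:1 H:3
  CH2 → C:1 H:2
  CH2 → C:1 H:2
  CH2 → C:1 H:2
  CH(I) → C:1 H:1 I:1
  CH2 → C:1 H:2
  CH2 → C:1 H:2
  CH2 → C:1 H:2
  CH2CONH2 → C:2 H:4 O:1 N:1
Element totals:
  C: 10
  H: 20
  I: 1
  N: 1
  O: 1
Molecular formula: C10H20INO.
  M = 10(12.011) + 20(1.008) + 126.904 + 14.007 + 15.999
    = 120.110 + 20.160 + 126.904 + 14.007 + 15.999 = 297.180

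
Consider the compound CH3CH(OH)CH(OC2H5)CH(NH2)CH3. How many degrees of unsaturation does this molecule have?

Element totals:
  C: 7
  H: 17
  N: 1
  O: 2
Molecular formula: C7H17NO2.
DoU = (2C + 2 + N − H − X) / 2 = (2·7 + 2 + 1 − 17 − 0) / 2 = 0.

0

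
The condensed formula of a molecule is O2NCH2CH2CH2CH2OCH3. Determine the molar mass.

133.15 g/mol

Atom tally by fragment:
  O2NCH2 → C:1 H:2 N:1 O:2
  CH2 → C:1 H:2
  CH2 → C:1 H:2
  CH2OCH3 → C:2 H:5 O:1
Element totals:
  C: 5
  H: 11
  N: 1
  O: 3
Molecular formula: C5H11NO3.
  M = 5(12.011) + 11(1.008) + 14.007 + 3(15.999)
    = 60.055 + 11.088 + 14.007 + 47.997 = 133.147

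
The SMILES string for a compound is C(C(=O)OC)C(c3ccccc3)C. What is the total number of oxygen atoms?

2

Atom tally by fragment:
  CH3OOCCH2 → C:3 H:5 O:2
  CH(C6H5) → C:7 H:6
  CH3 → C:1 H:3
Element totals:
  C: 11
  H: 14
  O: 2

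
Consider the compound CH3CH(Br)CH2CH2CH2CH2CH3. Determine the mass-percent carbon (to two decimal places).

46.94%

Atom tally by fragment:
  CH3 → C:1 H:3
  CH(Br) → C:1 H:1 Br:1
  CH2 → C:1 H:2
  CH2 → C:1 H:2
  CH2 → C:1 H:2
  CH2 → C:1 H:2
  CH3 → C:1 H:3
Element totals:
  C: 7
  H: 15
  Br: 1
Molecular formula: C7H15Br.
Molar mass = 179.101 g/mol.
Mass from C: 7 × 12.011 = 84.077 g/mol.
%C = 84.077 / 179.101 × 100 = 46.94%.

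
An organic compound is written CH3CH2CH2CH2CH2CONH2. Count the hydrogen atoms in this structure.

13

Atom tally by fragment:
  CH3 → C:1 H:3
  CH2 → C:1 H:2
  CH2 → C:1 H:2
  CH2 → C:1 H:2
  CH2CONH2 → C:2 H:4 O:1 N:1
Element totals:
  C: 6
  H: 13
  N: 1
  O: 1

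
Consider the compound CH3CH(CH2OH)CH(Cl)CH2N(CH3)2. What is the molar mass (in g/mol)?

Element totals:
  C: 7
  H: 16
  Cl: 1
  N: 1
  O: 1
Molecular formula: C7H16ClNO.
  M = 7(12.011) + 16(1.008) + 35.45 + 14.007 + 15.999
    = 84.077 + 16.128 + 35.450 + 14.007 + 15.999 = 165.661

165.66 g/mol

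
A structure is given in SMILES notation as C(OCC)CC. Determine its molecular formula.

C5H12O

Atom tally by fragment:
  C2H5OCH2 → C:3 H:7 O:1
  CH2 → C:1 H:2
  CH3 → C:1 H:3
Element totals:
  C: 5
  H: 12
  O: 1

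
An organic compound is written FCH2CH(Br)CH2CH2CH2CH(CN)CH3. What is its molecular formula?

C8H13BrFN

Atom tally by fragment:
  FCH2 → C:1 H:2 F:1
  CH(Br) → C:1 H:1 Br:1
  CH2 → C:1 H:2
  CH2 → C:1 H:2
  CH2 → C:1 H:2
  CH(CN) → C:2 H:1 N:1
  CH3 → C:1 H:3
Element totals:
  C: 8
  H: 13
  Br: 1
  F: 1
  N: 1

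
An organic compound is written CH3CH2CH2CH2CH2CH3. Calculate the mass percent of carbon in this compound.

Atom tally by fragment:
  CH3 → C:1 H:3
  CH2 → C:1 H:2
  CH2 → C:1 H:2
  CH2 → C:1 H:2
  CH2 → C:1 H:2
  CH3 → C:1 H:3
Element totals:
  C: 6
  H: 14
Molecular formula: C6H14.
Molar mass = 86.178 g/mol.
Mass from C: 6 × 12.011 = 72.066 g/mol.
%C = 72.066 / 86.178 × 100 = 83.62%.

83.62%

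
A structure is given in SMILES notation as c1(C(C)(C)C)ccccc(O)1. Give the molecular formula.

Atom tally by fragment:
  benzene ring core → C:6 H:6
  (− 2 ring H displaced by substituents)
  + C(CH3)3 → C:4 H:9
  + OH → O:1 H:1
Element totals:
  C: 10
  H: 14
  O: 1

C10H14O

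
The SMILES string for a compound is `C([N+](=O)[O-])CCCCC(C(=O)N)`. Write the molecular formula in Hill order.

C7H14N2O3

Atom tally by fragment:
  O2NCH2 → C:1 H:2 N:1 O:2
  CH2 → C:1 H:2
  CH2 → C:1 H:2
  CH2 → C:1 H:2
  CH2 → C:1 H:2
  CH2CONH2 → C:2 H:4 O:1 N:1
Element totals:
  C: 7
  H: 14
  N: 2
  O: 3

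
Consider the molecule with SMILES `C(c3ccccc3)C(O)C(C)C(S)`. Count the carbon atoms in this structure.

Atom tally by fragment:
  C6H5CH2 → C:7 H:7
  CH(OH) → C:1 H:2 O:1
  CH(CH3) → C:2 H:4
  CH2SH → C:1 H:3 S:1
Element totals:
  C: 11
  H: 16
  O: 1
  S: 1

11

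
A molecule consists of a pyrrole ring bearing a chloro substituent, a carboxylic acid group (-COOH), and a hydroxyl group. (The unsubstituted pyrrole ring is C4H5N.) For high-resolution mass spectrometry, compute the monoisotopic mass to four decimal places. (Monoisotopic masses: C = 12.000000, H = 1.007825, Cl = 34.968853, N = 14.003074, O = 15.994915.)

Atom tally by fragment:
  pyrrole ring core → C:4 H:5 N:1
  (− 3 ring H displaced by substituents)
  + Cl → Cl:1
  + COOH → C:1 H:1 O:2
  + OH → O:1 H:1
Element totals:
  C: 5
  H: 4
  Cl: 1
  N: 1
  O: 3
Molecular formula: C5H4ClNO3.
  M = 5(12.0) + 4(1.007825) + 34.968853 + 14.003074 + 3(15.994915)
    = 60.000000 + 4.031300 + 34.968853 + 14.003074 + 47.984745 = 160.987972

160.9880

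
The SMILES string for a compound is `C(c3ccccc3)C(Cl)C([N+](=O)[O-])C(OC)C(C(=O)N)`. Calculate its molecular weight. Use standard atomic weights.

Atom tally by fragment:
  C6H5CH2 → C:7 H:7
  CH(Cl) → C:1 H:1 Cl:1
  CH(NO2) → C:1 H:1 N:1 O:2
  CH(OCH3) → C:2 H:4 O:1
  CH2CONH2 → C:2 H:4 O:1 N:1
Element totals:
  C: 13
  H: 17
  Cl: 1
  N: 2
  O: 4
Molecular formula: C13H17ClN2O4.
  M = 13(12.011) + 17(1.008) + 35.45 + 2(14.007) + 4(15.999)
    = 156.143 + 17.136 + 35.450 + 28.014 + 63.996 = 300.739

300.74 g/mol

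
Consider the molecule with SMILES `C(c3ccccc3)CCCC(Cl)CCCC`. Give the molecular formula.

Atom tally by fragment:
  C6H5CH2 → C:7 H:7
  CH2 → C:1 H:2
  CH2 → C:1 H:2
  CH2 → C:1 H:2
  CH(Cl) → C:1 H:1 Cl:1
  CH2 → C:1 H:2
  CH2 → C:1 H:2
  CH2 → C:1 H:2
  CH3 → C:1 H:3
Element totals:
  C: 15
  H: 23
  Cl: 1

C15H23Cl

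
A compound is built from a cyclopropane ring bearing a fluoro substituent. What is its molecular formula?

C3H5F

Atom tally by fragment:
  cyclopropane ring core → C:3 H:6
  (− 1 ring H displaced by substituents)
  + F → F:1
Element totals:
  C: 3
  H: 5
  F: 1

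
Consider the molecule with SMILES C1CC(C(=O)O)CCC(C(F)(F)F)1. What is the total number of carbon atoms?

Atom tally by fragment:
  cyclohexane ring core → C:6 H:12
  (− 2 ring H displaced by substituents)
  + COOH → C:1 H:1 O:2
  + CF3 → C:1 F:3
Element totals:
  C: 8
  H: 11
  F: 3
  O: 2

8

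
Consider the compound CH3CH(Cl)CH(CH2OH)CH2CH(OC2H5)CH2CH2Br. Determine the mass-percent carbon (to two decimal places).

41.76%

Element totals:
  C: 10
  H: 20
  Br: 1
  Cl: 1
  O: 2
Molecular formula: C10H20BrClO2.
Molar mass = 287.622 g/mol.
Mass from C: 10 × 12.011 = 120.110 g/mol.
%C = 120.110 / 287.622 × 100 = 41.76%.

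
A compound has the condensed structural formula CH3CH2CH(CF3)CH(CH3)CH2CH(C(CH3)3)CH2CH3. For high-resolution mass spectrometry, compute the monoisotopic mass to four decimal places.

252.2065

Element totals:
  C: 14
  H: 27
  F: 3
Molecular formula: C14H27F3.
  M = 14(12.0) + 27(1.007825) + 3(18.998403)
    = 168.000000 + 27.211275 + 56.995209 = 252.206484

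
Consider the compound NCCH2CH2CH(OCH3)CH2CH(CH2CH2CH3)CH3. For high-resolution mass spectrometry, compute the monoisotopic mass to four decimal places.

Element totals:
  C: 11
  H: 21
  N: 1
  O: 1
Molecular formula: C11H21NO.
  M = 11(12.0) + 21(1.007825) + 14.003074 + 15.994915
    = 132.000000 + 21.164325 + 14.003074 + 15.994915 = 183.162314

183.1623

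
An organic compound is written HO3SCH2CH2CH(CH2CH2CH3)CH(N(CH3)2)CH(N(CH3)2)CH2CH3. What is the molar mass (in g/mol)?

308.48 g/mol

Element totals:
  C: 14
  H: 32
  N: 2
  O: 3
  S: 1
Molecular formula: C14H32N2O3S.
  M = 14(12.011) + 32(1.008) + 2(14.007) + 3(15.999) + 32.06
    = 168.154 + 32.256 + 28.014 + 47.997 + 32.060 = 308.481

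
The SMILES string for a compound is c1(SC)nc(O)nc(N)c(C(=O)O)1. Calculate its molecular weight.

201.20 g/mol

Atom tally by fragment:
  pyrimidine ring core → C:4 H:4 N:2
  (− 4 ring H displaced by substituents)
  + SCH3 → C:1 H:3 S:1
  + OH → O:1 H:1
  + NH2 → N:1 H:2
  + COOH → C:1 H:1 O:2
Element totals:
  C: 6
  H: 7
  N: 3
  O: 3
  S: 1
Molecular formula: C6H7N3O3S.
  M = 6(12.011) + 7(1.008) + 3(14.007) + 3(15.999) + 32.06
    = 72.066 + 7.056 + 42.021 + 47.997 + 32.060 = 201.200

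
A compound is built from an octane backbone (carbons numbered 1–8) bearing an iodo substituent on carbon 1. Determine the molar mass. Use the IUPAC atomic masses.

240.13 g/mol

Atom tally by fragment:
  ICH2 → C:1 H:2 I:1
  CH2 → C:1 H:2
  CH2 → C:1 H:2
  CH2 → C:1 H:2
  CH2 → C:1 H:2
  CH2 → C:1 H:2
  CH2 → C:1 H:2
  CH3 → C:1 H:3
Element totals:
  C: 8
  H: 17
  I: 1
Molecular formula: C8H17I.
  M = 8(12.011) + 17(1.008) + 126.904
    = 96.088 + 17.136 + 126.904 = 240.128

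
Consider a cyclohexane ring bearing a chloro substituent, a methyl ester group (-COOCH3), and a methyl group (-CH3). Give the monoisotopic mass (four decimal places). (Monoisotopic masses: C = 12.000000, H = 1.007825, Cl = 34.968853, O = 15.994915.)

Atom tally by fragment:
  cyclohexane ring core → C:6 H:12
  (− 3 ring H displaced by substituents)
  + Cl → Cl:1
  + COOCH3 → C:2 H:3 O:2
  + CH3 → C:1 H:3
Element totals:
  C: 9
  H: 15
  Cl: 1
  O: 2
Molecular formula: C9H15ClO2.
  M = 9(12.0) + 15(1.007825) + 34.968853 + 2(15.994915)
    = 108.000000 + 15.117375 + 34.968853 + 31.989830 = 190.076058

190.0761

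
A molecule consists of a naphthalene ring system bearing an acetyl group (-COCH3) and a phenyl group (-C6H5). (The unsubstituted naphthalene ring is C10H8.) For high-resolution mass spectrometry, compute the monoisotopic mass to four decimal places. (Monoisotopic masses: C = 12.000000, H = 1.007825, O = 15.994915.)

Atom tally by fragment:
  naphthalene ring system core → C:10 H:8
  (− 2 ring H displaced by substituents)
  + COCH3 → C:2 H:3 O:1
  + C6H5 → C:6 H:5
Element totals:
  C: 18
  H: 14
  O: 1
Molecular formula: C18H14O.
  M = 18(12.0) + 14(1.007825) + 15.994915
    = 216.000000 + 14.109550 + 15.994915 = 246.104465

246.1045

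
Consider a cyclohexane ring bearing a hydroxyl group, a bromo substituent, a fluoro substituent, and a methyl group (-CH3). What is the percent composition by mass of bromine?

37.86%

Atom tally by fragment:
  cyclohexane ring core → C:6 H:12
  (− 4 ring H displaced by substituents)
  + OH → O:1 H:1
  + Br → Br:1
  + F → F:1
  + CH3 → C:1 H:3
Element totals:
  C: 7
  H: 12
  Br: 1
  F: 1
  O: 1
Molecular formula: C7H12BrFO.
Molar mass = 211.074 g/mol.
Mass from Br: 1 × 79.904 = 79.904 g/mol.
%Br = 79.904 / 211.074 × 100 = 37.86%.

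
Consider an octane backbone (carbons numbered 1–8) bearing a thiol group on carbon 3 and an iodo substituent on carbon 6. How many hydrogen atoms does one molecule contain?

Atom tally by fragment:
  CH3 → C:1 H:3
  CH2 → C:1 H:2
  CH(SH) → C:1 H:2 S:1
  CH2 → C:1 H:2
  CH2 → C:1 H:2
  CH(I) → C:1 H:1 I:1
  CH2 → C:1 H:2
  CH3 → C:1 H:3
Element totals:
  C: 8
  H: 17
  I: 1
  S: 1

17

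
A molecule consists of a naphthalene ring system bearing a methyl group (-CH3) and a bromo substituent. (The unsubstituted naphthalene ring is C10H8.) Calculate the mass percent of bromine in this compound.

Atom tally by fragment:
  naphthalene ring system core → C:10 H:8
  (− 2 ring H displaced by substituents)
  + CH3 → C:1 H:3
  + Br → Br:1
Element totals:
  C: 11
  H: 9
  Br: 1
Molecular formula: C11H9Br.
Molar mass = 221.097 g/mol.
Mass from Br: 1 × 79.904 = 79.904 g/mol.
%Br = 79.904 / 221.097 × 100 = 36.14%.

36.14%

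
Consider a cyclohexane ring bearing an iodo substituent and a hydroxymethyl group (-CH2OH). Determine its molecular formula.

C7H13IO

Atom tally by fragment:
  cyclohexane ring core → C:6 H:12
  (− 2 ring H displaced by substituents)
  + I → I:1
  + CH2OH → C:1 H:3 O:1
Element totals:
  C: 7
  H: 13
  I: 1
  O: 1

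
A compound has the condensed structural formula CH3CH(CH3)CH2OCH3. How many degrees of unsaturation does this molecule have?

0

Atom tally by fragment:
  CH3 → C:1 H:3
  CH(CH3) → C:2 H:4
  CH2OCH3 → C:2 H:5 O:1
Element totals:
  C: 5
  H: 12
  O: 1
Molecular formula: C5H12O.
DoU = (2C + 2 + N − H − X) / 2 = (2·5 + 2 + 0 − 12 − 0) / 2 = 0.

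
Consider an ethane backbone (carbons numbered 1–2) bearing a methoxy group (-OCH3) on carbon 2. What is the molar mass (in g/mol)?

Atom tally by fragment:
  CH3 → C:1 H:3
  CH2OCH3 → C:2 H:5 O:1
Element totals:
  C: 3
  H: 8
  O: 1
Molecular formula: C3H8O.
  M = 3(12.011) + 8(1.008) + 15.999
    = 36.033 + 8.064 + 15.999 = 60.096

60.10 g/mol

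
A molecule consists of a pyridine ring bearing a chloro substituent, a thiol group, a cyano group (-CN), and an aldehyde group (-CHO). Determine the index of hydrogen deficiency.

7

Atom tally by fragment:
  pyridine ring core → C:5 H:5 N:1
  (− 4 ring H displaced by substituents)
  + Cl → Cl:1
  + SH → S:1 H:1
  + CN → C:1 N:1
  + CHO → C:1 H:1 O:1
Element totals:
  C: 7
  H: 3
  Cl: 1
  N: 2
  O: 1
  S: 1
Molecular formula: C7H3ClN2OS.
DoU = (2C + 2 + N − H − X) / 2 = (2·7 + 2 + 2 − 3 − 1) / 2 = 7.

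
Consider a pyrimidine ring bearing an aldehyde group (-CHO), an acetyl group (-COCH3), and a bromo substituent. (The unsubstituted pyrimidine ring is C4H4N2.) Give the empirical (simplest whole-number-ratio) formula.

C7H5BrN2O2

Atom tally by fragment:
  pyrimidine ring core → C:4 H:4 N:2
  (− 3 ring H displaced by substituents)
  + CHO → C:1 H:1 O:1
  + COCH3 → C:2 H:3 O:1
  + Br → Br:1
Element totals:
  C: 7
  H: 5
  Br: 1
  N: 2
  O: 2
Molecular formula: C7H5BrN2O2.
gcd of subscripts (1, 7, 5, 2, 2) = 1, so the empirical formula equals the molecular formula.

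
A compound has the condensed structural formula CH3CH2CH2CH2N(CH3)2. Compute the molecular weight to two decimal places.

101.19 g/mol

Atom tally by fragment:
  CH3 → C:1 H:3
  CH2 → C:1 H:2
  CH2 → C:1 H:2
  CH2N(CH3)2 → C:3 H:8 N:1
Element totals:
  C: 6
  H: 15
  N: 1
Molecular formula: C6H15N.
  M = 6(12.011) + 15(1.008) + 14.007
    = 72.066 + 15.120 + 14.007 = 101.193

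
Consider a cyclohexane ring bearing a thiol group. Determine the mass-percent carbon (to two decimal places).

Atom tally by fragment:
  cyclohexane ring core → C:6 H:12
  (− 1 ring H displaced by substituents)
  + SH → S:1 H:1
Element totals:
  C: 6
  H: 12
  S: 1
Molecular formula: C6H12S.
Molar mass = 116.222 g/mol.
Mass from C: 6 × 12.011 = 72.066 g/mol.
%C = 72.066 / 116.222 × 100 = 62.01%.

62.01%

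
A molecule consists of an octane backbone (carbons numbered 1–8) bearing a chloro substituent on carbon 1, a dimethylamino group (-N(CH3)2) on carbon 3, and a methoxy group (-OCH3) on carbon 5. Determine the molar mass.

221.77 g/mol

Atom tally by fragment:
  ClCH2 → C:1 H:2 Cl:1
  CH2 → C:1 H:2
  CH(N(CH3)2) → C:3 H:7 N:1
  CH2 → C:1 H:2
  CH(OCH3) → C:2 H:4 O:1
  CH2 → C:1 H:2
  CH2 → C:1 H:2
  CH3 → C:1 H:3
Element totals:
  C: 11
  H: 24
  Cl: 1
  N: 1
  O: 1
Molecular formula: C11H24ClNO.
  M = 11(12.011) + 24(1.008) + 35.45 + 14.007 + 15.999
    = 132.121 + 24.192 + 35.450 + 14.007 + 15.999 = 221.769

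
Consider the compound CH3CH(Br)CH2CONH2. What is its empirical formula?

C4H8BrNO

Atom tally by fragment:
  CH3 → C:1 H:3
  CH(Br) → C:1 H:1 Br:1
  CH2CONH2 → C:2 H:4 O:1 N:1
Element totals:
  C: 4
  H: 8
  Br: 1
  N: 1
  O: 1
Molecular formula: C4H8BrNO.
gcd of subscripts (1, 4, 8, 1, 1) = 1, so the empirical formula equals the molecular formula.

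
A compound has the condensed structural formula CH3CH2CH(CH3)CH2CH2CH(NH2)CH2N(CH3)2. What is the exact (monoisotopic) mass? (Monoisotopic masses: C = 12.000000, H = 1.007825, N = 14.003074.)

172.1939

Atom tally by fragment:
  CH3 → C:1 H:3
  CH2 → C:1 H:2
  CH(CH3) → C:2 H:4
  CH2 → C:1 H:2
  CH2 → C:1 H:2
  CH(NH2) → C:1 H:3 N:1
  CH2N(CH3)2 → C:3 H:8 N:1
Element totals:
  C: 10
  H: 24
  N: 2
Molecular formula: C10H24N2.
  M = 10(12.0) + 24(1.007825) + 2(14.003074)
    = 120.000000 + 24.187800 + 28.006148 = 172.193948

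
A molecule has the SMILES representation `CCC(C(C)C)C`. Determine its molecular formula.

Atom tally by fragment:
  CH3 → C:1 H:3
  CH2 → C:1 H:2
  CH(CH(CH3)2) → C:4 H:8
  CH3 → C:1 H:3
Element totals:
  C: 7
  H: 16

C7H16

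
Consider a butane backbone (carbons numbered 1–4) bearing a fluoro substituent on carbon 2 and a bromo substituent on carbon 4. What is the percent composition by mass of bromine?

51.55%

Atom tally by fragment:
  CH3 → C:1 H:3
  CH(F) → C:1 H:1 F:1
  CH2 → C:1 H:2
  CH2Br → C:1 H:2 Br:1
Element totals:
  C: 4
  H: 8
  Br: 1
  F: 1
Molecular formula: C4H8BrF.
Molar mass = 155.010 g/mol.
Mass from Br: 1 × 79.904 = 79.904 g/mol.
%Br = 79.904 / 155.010 × 100 = 51.55%.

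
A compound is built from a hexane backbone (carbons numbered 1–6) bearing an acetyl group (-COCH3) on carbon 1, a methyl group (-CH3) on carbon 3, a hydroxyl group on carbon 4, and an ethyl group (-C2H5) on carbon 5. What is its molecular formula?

C11H22O2

Atom tally by fragment:
  CH3COCH2 → C:3 H:5 O:1
  CH2 → C:1 H:2
  CH(CH3) → C:2 H:4
  CH(OH) → C:1 H:2 O:1
  CH(C2H5) → C:3 H:6
  CH3 → C:1 H:3
Element totals:
  C: 11
  H: 22
  O: 2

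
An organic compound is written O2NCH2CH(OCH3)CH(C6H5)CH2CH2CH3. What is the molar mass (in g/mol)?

Atom tally by fragment:
  O2NCH2 → C:1 H:2 N:1 O:2
  CH(OCH3) → C:2 H:4 O:1
  CH(C6H5) → C:7 H:6
  CH2 → C:1 H:2
  CH2 → C:1 H:2
  CH3 → C:1 H:3
Element totals:
  C: 13
  H: 19
  N: 1
  O: 3
Molecular formula: C13H19NO3.
  M = 13(12.011) + 19(1.008) + 14.007 + 3(15.999)
    = 156.143 + 19.152 + 14.007 + 47.997 = 237.299

237.30 g/mol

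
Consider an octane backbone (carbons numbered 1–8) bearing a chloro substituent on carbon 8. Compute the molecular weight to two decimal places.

Atom tally by fragment:
  CH3 → C:1 H:3
  CH2 → C:1 H:2
  CH2 → C:1 H:2
  CH2 → C:1 H:2
  CH2 → C:1 H:2
  CH2 → C:1 H:2
  CH2 → C:1 H:2
  CH2Cl → C:1 H:2 Cl:1
Element totals:
  C: 8
  H: 17
  Cl: 1
Molecular formula: C8H17Cl.
  M = 8(12.011) + 17(1.008) + 35.45
    = 96.088 + 17.136 + 35.450 = 148.674

148.67 g/mol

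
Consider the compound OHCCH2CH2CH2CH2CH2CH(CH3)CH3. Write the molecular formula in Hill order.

C9H18O

Atom tally by fragment:
  OHCCH2 → C:2 H:3 O:1
  CH2 → C:1 H:2
  CH2 → C:1 H:2
  CH2 → C:1 H:2
  CH2 → C:1 H:2
  CH(CH3) → C:2 H:4
  CH3 → C:1 H:3
Element totals:
  C: 9
  H: 18
  O: 1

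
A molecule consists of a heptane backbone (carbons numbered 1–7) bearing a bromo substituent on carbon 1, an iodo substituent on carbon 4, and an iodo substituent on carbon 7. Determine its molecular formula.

Atom tally by fragment:
  BrCH2 → C:1 H:2 Br:1
  CH2 → C:1 H:2
  CH2 → C:1 H:2
  CH(I) → C:1 H:1 I:1
  CH2 → C:1 H:2
  CH2 → C:1 H:2
  CH2I → C:1 H:2 I:1
Element totals:
  C: 7
  H: 13
  Br: 1
  I: 2

C7H13BrI2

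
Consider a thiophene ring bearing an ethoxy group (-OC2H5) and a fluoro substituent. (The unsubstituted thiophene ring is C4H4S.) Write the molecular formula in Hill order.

Atom tally by fragment:
  thiophene ring core → C:4 H:4 S:1
  (− 2 ring H displaced by substituents)
  + OC2H5 → C:2 H:5 O:1
  + F → F:1
Element totals:
  C: 6
  H: 7
  F: 1
  O: 1
  S: 1

C6H7FOS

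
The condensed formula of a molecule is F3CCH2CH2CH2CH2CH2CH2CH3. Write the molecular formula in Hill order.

C8H15F3

Atom tally by fragment:
  F3CCH2 → C:2 H:2 F:3
  CH2 → C:1 H:2
  CH2 → C:1 H:2
  CH2 → C:1 H:2
  CH2 → C:1 H:2
  CH2 → C:1 H:2
  CH3 → C:1 H:3
Element totals:
  C: 8
  H: 15
  F: 3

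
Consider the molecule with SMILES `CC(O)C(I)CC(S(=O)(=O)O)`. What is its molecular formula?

Atom tally by fragment:
  CH3 → C:1 H:3
  CH(OH) → C:1 H:2 O:1
  CH(I) → C:1 H:1 I:1
  CH2 → C:1 H:2
  CH2SO3H → C:1 H:3 S:1 O:3
Element totals:
  C: 5
  H: 11
  I: 1
  O: 4
  S: 1

C5H11IO4S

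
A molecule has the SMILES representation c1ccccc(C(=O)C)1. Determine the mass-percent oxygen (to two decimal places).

Atom tally by fragment:
  benzene ring core → C:6 H:6
  (− 1 ring H displaced by substituents)
  + COCH3 → C:2 H:3 O:1
Element totals:
  C: 8
  H: 8
  O: 1
Molecular formula: C8H8O.
Molar mass = 120.151 g/mol.
Mass from O: 1 × 15.999 = 15.999 g/mol.
%O = 15.999 / 120.151 × 100 = 13.32%.

13.32%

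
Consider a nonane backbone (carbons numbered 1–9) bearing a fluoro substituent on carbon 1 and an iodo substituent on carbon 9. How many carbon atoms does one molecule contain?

Atom tally by fragment:
  FCH2 → C:1 H:2 F:1
  CH2 → C:1 H:2
  CH2 → C:1 H:2
  CH2 → C:1 H:2
  CH2 → C:1 H:2
  CH2 → C:1 H:2
  CH2 → C:1 H:2
  CH2 → C:1 H:2
  CH2I → C:1 H:2 I:1
Element totals:
  C: 9
  H: 18
  F: 1
  I: 1

9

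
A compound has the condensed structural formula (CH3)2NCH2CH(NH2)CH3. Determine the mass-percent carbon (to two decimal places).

Element totals:
  C: 5
  H: 14
  N: 2
Molecular formula: C5H14N2.
Molar mass = 102.181 g/mol.
Mass from C: 5 × 12.011 = 60.055 g/mol.
%C = 60.055 / 102.181 × 100 = 58.77%.

58.77%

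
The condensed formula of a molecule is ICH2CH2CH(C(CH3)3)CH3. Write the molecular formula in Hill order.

Atom tally by fragment:
  ICH2 → C:1 H:2 I:1
  CH2 → C:1 H:2
  CH(C(CH3)3) → C:5 H:10
  CH3 → C:1 H:3
Element totals:
  C: 8
  H: 17
  I: 1

C8H17I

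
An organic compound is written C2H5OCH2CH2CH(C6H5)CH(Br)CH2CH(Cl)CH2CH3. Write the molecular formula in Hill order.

Atom tally by fragment:
  C2H5OCH2 → C:3 H:7 O:1
  CH2 → C:1 H:2
  CH(C6H5) → C:7 H:6
  CH(Br) → C:1 H:1 Br:1
  CH2 → C:1 H:2
  CH(Cl) → C:1 H:1 Cl:1
  CH2 → C:1 H:2
  CH3 → C:1 H:3
Element totals:
  C: 16
  H: 24
  Br: 1
  Cl: 1
  O: 1

C16H24BrClO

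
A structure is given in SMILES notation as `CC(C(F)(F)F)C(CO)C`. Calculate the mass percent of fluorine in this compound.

36.50%

Atom tally by fragment:
  CH3 → C:1 H:3
  CH(CF3) → C:2 H:1 F:3
  CH(CH2OH) → C:2 H:4 O:1
  CH3 → C:1 H:3
Element totals:
  C: 6
  H: 11
  F: 3
  O: 1
Molecular formula: C6H11F3O.
Molar mass = 156.147 g/mol.
Mass from F: 3 × 18.998 = 56.994 g/mol.
%F = 56.994 / 156.147 × 100 = 36.50%.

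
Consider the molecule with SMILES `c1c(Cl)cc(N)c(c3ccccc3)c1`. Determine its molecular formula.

C12H10ClN

Atom tally by fragment:
  benzene ring core → C:6 H:6
  (− 3 ring H displaced by substituents)
  + Cl → Cl:1
  + NH2 → N:1 H:2
  + C6H5 → C:6 H:5
Element totals:
  C: 12
  H: 10
  Cl: 1
  N: 1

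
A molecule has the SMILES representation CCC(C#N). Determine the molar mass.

Atom tally by fragment:
  CH3 → C:1 H:3
  CH2 → C:1 H:2
  CH2CN → C:2 H:2 N:1
Element totals:
  C: 4
  H: 7
  N: 1
Molecular formula: C4H7N.
  M = 4(12.011) + 7(1.008) + 14.007
    = 48.044 + 7.056 + 14.007 = 69.107

69.11 g/mol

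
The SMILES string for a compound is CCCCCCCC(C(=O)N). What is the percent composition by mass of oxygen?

10.17%

Atom tally by fragment:
  CH3 → C:1 H:3
  CH2 → C:1 H:2
  CH2 → C:1 H:2
  CH2 → C:1 H:2
  CH2 → C:1 H:2
  CH2 → C:1 H:2
  CH2 → C:1 H:2
  CH2CONH2 → C:2 H:4 O:1 N:1
Element totals:
  C: 9
  H: 19
  N: 1
  O: 1
Molecular formula: C9H19NO.
Molar mass = 157.257 g/mol.
Mass from O: 1 × 15.999 = 15.999 g/mol.
%O = 15.999 / 157.257 × 100 = 10.17%.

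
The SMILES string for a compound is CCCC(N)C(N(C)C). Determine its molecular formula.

C7H18N2

Atom tally by fragment:
  CH3 → C:1 H:3
  CH2 → C:1 H:2
  CH2 → C:1 H:2
  CH(NH2) → C:1 H:3 N:1
  CH2N(CH3)2 → C:3 H:8 N:1
Element totals:
  C: 7
  H: 18
  N: 2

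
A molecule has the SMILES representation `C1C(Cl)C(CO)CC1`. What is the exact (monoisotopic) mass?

134.0498

Atom tally by fragment:
  cyclopentane ring core → C:5 H:10
  (− 2 ring H displaced by substituents)
  + Cl → Cl:1
  + CH2OH → C:1 H:3 O:1
Element totals:
  C: 6
  H: 11
  Cl: 1
  O: 1
Molecular formula: C6H11ClO.
  M = 6(12.0) + 11(1.007825) + 34.968853 + 15.994915
    = 72.000000 + 11.086075 + 34.968853 + 15.994915 = 134.049843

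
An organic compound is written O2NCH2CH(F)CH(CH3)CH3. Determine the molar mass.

Element totals:
  C: 5
  H: 10
  F: 1
  N: 1
  O: 2
Molecular formula: C5H10FNO2.
  M = 5(12.011) + 10(1.008) + 18.998 + 14.007 + 2(15.999)
    = 60.055 + 10.080 + 18.998 + 14.007 + 31.998 = 135.138

135.14 g/mol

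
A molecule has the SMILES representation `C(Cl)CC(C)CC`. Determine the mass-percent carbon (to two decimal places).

59.75%

Atom tally by fragment:
  ClCH2 → C:1 H:2 Cl:1
  CH2 → C:1 H:2
  CH(CH3) → C:2 H:4
  CH2 → C:1 H:2
  CH3 → C:1 H:3
Element totals:
  C: 6
  H: 13
  Cl: 1
Molecular formula: C6H13Cl.
Molar mass = 120.620 g/mol.
Mass from C: 6 × 12.011 = 72.066 g/mol.
%C = 72.066 / 120.620 × 100 = 59.75%.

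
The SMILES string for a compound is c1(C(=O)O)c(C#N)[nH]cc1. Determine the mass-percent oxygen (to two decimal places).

23.51%

Atom tally by fragment:
  pyrrole ring core → C:4 H:5 N:1
  (− 2 ring H displaced by substituents)
  + COOH → C:1 H:1 O:2
  + CN → C:1 N:1
Element totals:
  C: 6
  H: 4
  N: 2
  O: 2
Molecular formula: C6H4N2O2.
Molar mass = 136.110 g/mol.
Mass from O: 2 × 15.999 = 31.998 g/mol.
%O = 31.998 / 136.110 × 100 = 23.51%.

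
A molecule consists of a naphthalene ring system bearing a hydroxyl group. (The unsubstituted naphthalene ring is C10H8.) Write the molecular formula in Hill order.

C10H8O

Atom tally by fragment:
  naphthalene ring system core → C:10 H:8
  (− 1 ring H displaced by substituents)
  + OH → O:1 H:1
Element totals:
  C: 10
  H: 8
  O: 1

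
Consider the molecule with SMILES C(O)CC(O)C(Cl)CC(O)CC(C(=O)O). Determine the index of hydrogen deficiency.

1

Atom tally by fragment:
  HOCH2 → C:1 H:3 O:1
  CH2 → C:1 H:2
  CH(OH) → C:1 H:2 O:1
  CH(Cl) → C:1 H:1 Cl:1
  CH2 → C:1 H:2
  CH(OH) → C:1 H:2 O:1
  CH2 → C:1 H:2
  CH2COOH → C:2 H:3 O:2
Element totals:
  C: 9
  H: 17
  Cl: 1
  O: 5
Molecular formula: C9H17ClO5.
DoU = (2C + 2 + N − H − X) / 2 = (2·9 + 2 + 0 − 17 − 1) / 2 = 1.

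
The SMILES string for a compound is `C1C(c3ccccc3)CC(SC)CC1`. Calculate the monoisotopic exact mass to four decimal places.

206.1129

Atom tally by fragment:
  cyclohexane ring core → C:6 H:12
  (− 2 ring H displaced by substituents)
  + C6H5 → C:6 H:5
  + SCH3 → C:1 H:3 S:1
Element totals:
  C: 13
  H: 18
  S: 1
Molecular formula: C13H18S.
  M = 13(12.0) + 18(1.007825) + 31.972071
    = 156.000000 + 18.140850 + 31.972071 = 206.112921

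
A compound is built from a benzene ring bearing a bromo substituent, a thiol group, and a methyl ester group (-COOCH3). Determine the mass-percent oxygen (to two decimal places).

12.95%

Atom tally by fragment:
  benzene ring core → C:6 H:6
  (− 3 ring H displaced by substituents)
  + Br → Br:1
  + SH → S:1 H:1
  + COOCH3 → C:2 H:3 O:2
Element totals:
  C: 8
  H: 7
  Br: 1
  O: 2
  S: 1
Molecular formula: C8H7BrO2S.
Molar mass = 247.106 g/mol.
Mass from O: 2 × 15.999 = 31.998 g/mol.
%O = 31.998 / 247.106 × 100 = 12.95%.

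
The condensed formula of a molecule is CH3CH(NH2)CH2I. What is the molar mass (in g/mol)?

185.01 g/mol

Element totals:
  C: 3
  H: 8
  I: 1
  N: 1
Molecular formula: C3H8IN.
  M = 3(12.011) + 8(1.008) + 126.904 + 14.007
    = 36.033 + 8.064 + 126.904 + 14.007 = 185.008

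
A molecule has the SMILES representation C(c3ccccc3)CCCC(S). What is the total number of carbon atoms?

Atom tally by fragment:
  C6H5CH2 → C:7 H:7
  CH2 → C:1 H:2
  CH2 → C:1 H:2
  CH2 → C:1 H:2
  CH2SH → C:1 H:3 S:1
Element totals:
  C: 11
  H: 16
  S: 1

11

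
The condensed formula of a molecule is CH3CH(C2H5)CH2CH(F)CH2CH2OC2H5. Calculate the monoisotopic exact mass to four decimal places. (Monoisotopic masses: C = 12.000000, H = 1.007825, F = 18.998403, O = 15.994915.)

Atom tally by fragment:
  CH3 → C:1 H:3
  CH(C2H5) → C:3 H:6
  CH2 → C:1 H:2
  CH(F) → C:1 H:1 F:1
  CH2 → C:1 H:2
  CH2OC2H5 → C:3 H:7 O:1
Element totals:
  C: 10
  H: 21
  F: 1
  O: 1
Molecular formula: C10H21FO.
  M = 10(12.0) + 21(1.007825) + 18.998403 + 15.994915
    = 120.000000 + 21.164325 + 18.998403 + 15.994915 = 176.157643

176.1576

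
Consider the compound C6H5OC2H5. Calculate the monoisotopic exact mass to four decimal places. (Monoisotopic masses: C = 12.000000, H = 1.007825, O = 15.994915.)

122.0732

Atom tally by fragment:
  benzene ring core → C:6 H:6
  (− 1 ring H displaced by substituents)
  + OC2H5 → C:2 H:5 O:1
Element totals:
  C: 8
  H: 10
  O: 1
Molecular formula: C8H10O.
  M = 8(12.0) + 10(1.007825) + 15.994915
    = 96.000000 + 10.078250 + 15.994915 = 122.073165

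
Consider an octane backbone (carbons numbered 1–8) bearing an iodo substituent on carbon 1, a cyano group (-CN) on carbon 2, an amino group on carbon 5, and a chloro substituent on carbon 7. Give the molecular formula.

Atom tally by fragment:
  ICH2 → C:1 H:2 I:1
  CH(CN) → C:2 H:1 N:1
  CH2 → C:1 H:2
  CH2 → C:1 H:2
  CH(NH2) → C:1 H:3 N:1
  CH2 → C:1 H:2
  CH(Cl) → C:1 H:1 Cl:1
  CH3 → C:1 H:3
Element totals:
  C: 9
  H: 16
  Cl: 1
  I: 1
  N: 2

C9H16ClIN2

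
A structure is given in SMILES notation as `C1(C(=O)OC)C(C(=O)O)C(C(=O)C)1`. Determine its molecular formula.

C8H10O5

Atom tally by fragment:
  cyclopropane ring core → C:3 H:6
  (− 3 ring H displaced by substituents)
  + COOCH3 → C:2 H:3 O:2
  + COOH → C:1 H:1 O:2
  + COCH3 → C:2 H:3 O:1
Element totals:
  C: 8
  H: 10
  O: 5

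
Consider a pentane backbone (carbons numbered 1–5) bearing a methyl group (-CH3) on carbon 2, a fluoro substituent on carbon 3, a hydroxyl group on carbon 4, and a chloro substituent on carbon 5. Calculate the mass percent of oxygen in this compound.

10.35%

Atom tally by fragment:
  CH3 → C:1 H:3
  CH(CH3) → C:2 H:4
  CH(F) → C:1 H:1 F:1
  CH(OH) → C:1 H:2 O:1
  CH2Cl → C:1 H:2 Cl:1
Element totals:
  C: 6
  H: 12
  Cl: 1
  F: 1
  O: 1
Molecular formula: C6H12ClFO.
Molar mass = 154.609 g/mol.
Mass from O: 1 × 15.999 = 15.999 g/mol.
%O = 15.999 / 154.609 × 100 = 10.35%.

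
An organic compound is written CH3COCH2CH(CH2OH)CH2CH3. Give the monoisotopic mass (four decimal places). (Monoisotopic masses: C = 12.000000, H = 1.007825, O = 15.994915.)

Element totals:
  C: 7
  H: 14
  O: 2
Molecular formula: C7H14O2.
  M = 7(12.0) + 14(1.007825) + 2(15.994915)
    = 84.000000 + 14.109550 + 31.989830 = 130.099380

130.0994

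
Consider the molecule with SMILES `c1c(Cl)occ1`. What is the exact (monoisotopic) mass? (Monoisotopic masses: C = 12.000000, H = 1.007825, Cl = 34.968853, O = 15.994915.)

Atom tally by fragment:
  furan ring core → C:4 H:4 O:1
  (− 1 ring H displaced by substituents)
  + Cl → Cl:1
Element totals:
  C: 4
  H: 3
  Cl: 1
  O: 1
Molecular formula: C4H3ClO.
  M = 4(12.0) + 3(1.007825) + 34.968853 + 15.994915
    = 48.000000 + 3.023475 + 34.968853 + 15.994915 = 101.987243

101.9872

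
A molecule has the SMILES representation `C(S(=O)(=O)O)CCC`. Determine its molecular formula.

Atom tally by fragment:
  HO3SCH2 → C:1 H:3 S:1 O:3
  CH2 → C:1 H:2
  CH2 → C:1 H:2
  CH3 → C:1 H:3
Element totals:
  C: 4
  H: 10
  O: 3
  S: 1

C4H10O3S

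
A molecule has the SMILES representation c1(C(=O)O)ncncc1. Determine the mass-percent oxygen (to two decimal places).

Atom tally by fragment:
  pyrimidine ring core → C:4 H:4 N:2
  (− 1 ring H displaced by substituents)
  + COOH → C:1 H:1 O:2
Element totals:
  C: 5
  H: 4
  N: 2
  O: 2
Molecular formula: C5H4N2O2.
Molar mass = 124.099 g/mol.
Mass from O: 2 × 15.999 = 31.998 g/mol.
%O = 31.998 / 124.099 × 100 = 25.78%.

25.78%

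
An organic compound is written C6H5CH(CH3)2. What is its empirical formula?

Element totals:
  C: 9
  H: 12
Molecular formula: C9H12.
gcd of subscripts = 3; dividing each by 3:
  C: 9/3 = 3
  H: 12/3 = 4

C3H4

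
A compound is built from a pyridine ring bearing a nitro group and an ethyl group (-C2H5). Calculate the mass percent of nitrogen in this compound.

18.41%

Atom tally by fragment:
  pyridine ring core → C:5 H:5 N:1
  (− 2 ring H displaced by substituents)
  + NO2 → N:1 O:2
  + C2H5 → C:2 H:5
Element totals:
  C: 7
  H: 8
  N: 2
  O: 2
Molecular formula: C7H8N2O2.
Molar mass = 152.153 g/mol.
Mass from N: 2 × 14.007 = 28.014 g/mol.
%N = 28.014 / 152.153 × 100 = 18.41%.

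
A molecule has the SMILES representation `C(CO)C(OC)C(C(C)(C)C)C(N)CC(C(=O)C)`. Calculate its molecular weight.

Atom tally by fragment:
  HOCH2CH2 → C:2 H:5 O:1
  CH(OCH3) → C:2 H:4 O:1
  CH(C(CH3)3) → C:5 H:10
  CH(NH2) → C:1 H:3 N:1
  CH2 → C:1 H:2
  CH2COCH3 → C:3 H:5 O:1
Element totals:
  C: 14
  H: 29
  N: 1
  O: 3
Molecular formula: C14H29NO3.
  M = 14(12.011) + 29(1.008) + 14.007 + 3(15.999)
    = 168.154 + 29.232 + 14.007 + 47.997 = 259.390

259.39 g/mol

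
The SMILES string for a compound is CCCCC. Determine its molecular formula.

C5H12

Atom tally by fragment:
  CH3 → C:1 H:3
  CH2 → C:1 H:2
  CH2 → C:1 H:2
  CH2 → C:1 H:2
  CH3 → C:1 H:3
Element totals:
  C: 5
  H: 12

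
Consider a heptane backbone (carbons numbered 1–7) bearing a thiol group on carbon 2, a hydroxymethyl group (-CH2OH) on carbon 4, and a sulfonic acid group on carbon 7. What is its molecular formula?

Atom tally by fragment:
  CH3 → C:1 H:3
  CH(SH) → C:1 H:2 S:1
  CH2 → C:1 H:2
  CH(CH2OH) → C:2 H:4 O:1
  CH2 → C:1 H:2
  CH2 → C:1 H:2
  CH2SO3H → C:1 H:3 S:1 O:3
Element totals:
  C: 8
  H: 18
  O: 4
  S: 2

C8H18O4S2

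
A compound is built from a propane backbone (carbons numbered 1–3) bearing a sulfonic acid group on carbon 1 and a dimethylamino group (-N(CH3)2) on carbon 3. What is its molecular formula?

Atom tally by fragment:
  HO3SCH2 → C:1 H:3 S:1 O:3
  CH2 → C:1 H:2
  CH2N(CH3)2 → C:3 H:8 N:1
Element totals:
  C: 5
  H: 13
  N: 1
  O: 3
  S: 1

C5H13NO3S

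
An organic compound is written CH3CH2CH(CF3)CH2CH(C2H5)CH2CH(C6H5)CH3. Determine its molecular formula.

C17H25F3

Atom tally by fragment:
  CH3 → C:1 H:3
  CH2 → C:1 H:2
  CH(CF3) → C:2 H:1 F:3
  CH2 → C:1 H:2
  CH(C2H5) → C:3 H:6
  CH2 → C:1 H:2
  CH(C6H5) → C:7 H:6
  CH3 → C:1 H:3
Element totals:
  C: 17
  H: 25
  F: 3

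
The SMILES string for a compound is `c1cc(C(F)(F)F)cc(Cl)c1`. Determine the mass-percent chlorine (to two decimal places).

19.63%

Atom tally by fragment:
  benzene ring core → C:6 H:6
  (− 2 ring H displaced by substituents)
  + CF3 → C:1 F:3
  + Cl → Cl:1
Element totals:
  C: 7
  H: 4
  Cl: 1
  F: 3
Molecular formula: C7H4ClF3.
Molar mass = 180.553 g/mol.
Mass from Cl: 1 × 35.45 = 35.450 g/mol.
%Cl = 35.450 / 180.553 × 100 = 19.63%.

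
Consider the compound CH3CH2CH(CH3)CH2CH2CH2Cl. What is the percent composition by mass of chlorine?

Atom tally by fragment:
  CH3 → C:1 H:3
  CH2 → C:1 H:2
  CH(CH3) → C:2 H:4
  CH2 → C:1 H:2
  CH2 → C:1 H:2
  CH2Cl → C:1 H:2 Cl:1
Element totals:
  C: 7
  H: 15
  Cl: 1
Molecular formula: C7H15Cl.
Molar mass = 134.647 g/mol.
Mass from Cl: 1 × 35.45 = 35.450 g/mol.
%Cl = 35.450 / 134.647 × 100 = 26.33%.

26.33%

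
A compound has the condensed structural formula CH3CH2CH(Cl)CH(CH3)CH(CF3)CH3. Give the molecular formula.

Element totals:
  C: 8
  H: 14
  Cl: 1
  F: 3

C8H14ClF3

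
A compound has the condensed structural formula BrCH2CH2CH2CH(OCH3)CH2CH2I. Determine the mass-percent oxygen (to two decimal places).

Element totals:
  C: 7
  H: 14
  Br: 1
  I: 1
  O: 1
Molecular formula: C7H14BrIO.
Molar mass = 320.996 g/mol.
Mass from O: 1 × 15.999 = 15.999 g/mol.
%O = 15.999 / 320.996 × 100 = 4.98%.

4.98%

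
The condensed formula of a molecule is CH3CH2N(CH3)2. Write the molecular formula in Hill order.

C4H11N

Atom tally by fragment:
  CH3 → C:1 H:3
  CH2N(CH3)2 → C:3 H:8 N:1
Element totals:
  C: 4
  H: 11
  N: 1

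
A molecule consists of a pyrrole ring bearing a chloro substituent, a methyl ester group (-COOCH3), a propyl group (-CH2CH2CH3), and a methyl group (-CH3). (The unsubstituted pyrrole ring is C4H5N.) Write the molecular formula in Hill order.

Atom tally by fragment:
  pyrrole ring core → C:4 H:5 N:1
  (− 4 ring H displaced by substituents)
  + Cl → Cl:1
  + COOCH3 → C:2 H:3 O:2
  + CH2CH2CH3 → C:3 H:7
  + CH3 → C:1 H:3
Element totals:
  C: 10
  H: 14
  Cl: 1
  N: 1
  O: 2

C10H14ClNO2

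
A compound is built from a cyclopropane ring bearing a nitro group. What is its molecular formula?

Atom tally by fragment:
  cyclopropane ring core → C:3 H:6
  (− 1 ring H displaced by substituents)
  + NO2 → N:1 O:2
Element totals:
  C: 3
  H: 5
  N: 1
  O: 2

C3H5NO2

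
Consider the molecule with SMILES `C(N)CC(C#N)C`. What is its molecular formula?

C5H10N2

Atom tally by fragment:
  H2NCH2 → C:1 H:4 N:1
  CH2 → C:1 H:2
  CH(CN) → C:2 H:1 N:1
  CH3 → C:1 H:3
Element totals:
  C: 5
  H: 10
  N: 2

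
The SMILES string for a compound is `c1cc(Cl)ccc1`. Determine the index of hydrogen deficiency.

4

Atom tally by fragment:
  benzene ring core → C:6 H:6
  (− 1 ring H displaced by substituents)
  + Cl → Cl:1
Element totals:
  C: 6
  H: 5
  Cl: 1
Molecular formula: C6H5Cl.
DoU = (2C + 2 + N − H − X) / 2 = (2·6 + 2 + 0 − 5 − 1) / 2 = 4.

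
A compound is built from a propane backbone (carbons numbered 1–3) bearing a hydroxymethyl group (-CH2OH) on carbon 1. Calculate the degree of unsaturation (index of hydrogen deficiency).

Atom tally by fragment:
  HOCH2CH2 → C:2 H:5 O:1
  CH2 → C:1 H:2
  CH3 → C:1 H:3
Element totals:
  C: 4
  H: 10
  O: 1
Molecular formula: C4H10O.
DoU = (2C + 2 + N − H − X) / 2 = (2·4 + 2 + 0 − 10 − 0) / 2 = 0.

0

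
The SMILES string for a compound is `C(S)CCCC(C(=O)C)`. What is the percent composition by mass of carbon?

Atom tally by fragment:
  HSCH2 → C:1 H:3 S:1
  CH2 → C:1 H:2
  CH2 → C:1 H:2
  CH2 → C:1 H:2
  CH2COCH3 → C:3 H:5 O:1
Element totals:
  C: 7
  H: 14
  O: 1
  S: 1
Molecular formula: C7H14OS.
Molar mass = 146.248 g/mol.
Mass from C: 7 × 12.011 = 84.077 g/mol.
%C = 84.077 / 146.248 × 100 = 57.49%.

57.49%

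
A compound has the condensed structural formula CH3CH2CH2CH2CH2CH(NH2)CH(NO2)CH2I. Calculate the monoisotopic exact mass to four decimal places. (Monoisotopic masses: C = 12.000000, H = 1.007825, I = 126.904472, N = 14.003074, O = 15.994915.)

300.0335

Atom tally by fragment:
  CH3 → C:1 H:3
  CH2 → C:1 H:2
  CH2 → C:1 H:2
  CH2 → C:1 H:2
  CH2 → C:1 H:2
  CH(NH2) → C:1 H:3 N:1
  CH(NO2) → C:1 H:1 N:1 O:2
  CH2I → C:1 H:2 I:1
Element totals:
  C: 8
  H: 17
  I: 1
  N: 2
  O: 2
Molecular formula: C8H17IN2O2.
  M = 8(12.0) + 17(1.007825) + 126.904472 + 2(14.003074) + 2(15.994915)
    = 96.000000 + 17.133025 + 126.904472 + 28.006148 + 31.989830 = 300.033475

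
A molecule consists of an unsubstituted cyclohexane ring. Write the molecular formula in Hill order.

C6H12

Atom tally by fragment:
  cyclohexane ring core → C:6 H:12
Element totals:
  C: 6
  H: 12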